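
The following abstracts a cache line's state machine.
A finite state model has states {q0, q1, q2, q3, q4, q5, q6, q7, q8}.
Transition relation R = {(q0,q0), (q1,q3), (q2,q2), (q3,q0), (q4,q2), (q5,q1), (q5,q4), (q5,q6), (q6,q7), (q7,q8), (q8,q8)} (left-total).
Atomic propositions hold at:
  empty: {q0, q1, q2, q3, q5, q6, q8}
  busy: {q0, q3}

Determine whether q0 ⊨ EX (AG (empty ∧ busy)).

Yes

Sat(empty ∧ busy) = {q0, q3}
AG (empty ∧ busy): greatest fixpoint, start Z0 = {q0, q3}, keep only states in Sat with every successor in Z. Already a fixed point.
Sat(AG (empty ∧ busy)) = {q0, q3}
Sat(EX (AG (empty ∧ busy))) = {s : some successor in {q0, q3}} = {q0, q1, q3}
q0 ∈ Sat(EX (AG (empty ∧ busy))) = {q0, q1, q3}, so the formula holds at q0.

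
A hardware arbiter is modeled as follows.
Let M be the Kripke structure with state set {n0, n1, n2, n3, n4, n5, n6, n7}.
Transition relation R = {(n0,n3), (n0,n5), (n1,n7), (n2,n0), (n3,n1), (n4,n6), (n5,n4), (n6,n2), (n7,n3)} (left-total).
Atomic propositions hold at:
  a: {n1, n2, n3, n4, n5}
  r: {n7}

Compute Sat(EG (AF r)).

AF r: least fixpoint, start Z0 = {n7}, add states with every successor in Z. Z1 = {n1, n7}; Z2 = {n1, n3, n7}; fixed.
Sat(AF r) = {n1, n3, n7}
EG (AF r): greatest fixpoint, start Z0 = {n1, n3, n7}, keep only states in Sat with some successor in Z. Already a fixed point.
Sat(EG (AF r)) = {n1, n3, n7}

{n1, n3, n7}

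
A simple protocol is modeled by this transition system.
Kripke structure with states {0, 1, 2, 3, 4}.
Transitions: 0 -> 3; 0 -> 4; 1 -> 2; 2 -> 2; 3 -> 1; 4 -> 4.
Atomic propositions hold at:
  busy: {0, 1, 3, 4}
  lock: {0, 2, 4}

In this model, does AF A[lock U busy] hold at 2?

A[lock U busy]: least fixpoint, start Z0 = Sat(busy) = {0, 1, 3, 4}, add states in Sat(lock) with every successor in Z. Already a fixed point.
Sat(A[lock U busy]) = {0, 1, 3, 4}
AF A[lock U busy]: least fixpoint, start Z0 = {0, 1, 3, 4}, add states with every successor in Z. Already a fixed point.
Sat(AF A[lock U busy]) = {0, 1, 3, 4}
2 ∉ Sat(AF A[lock U busy]) = {0, 1, 3, 4}, so the formula does not hold at 2.

No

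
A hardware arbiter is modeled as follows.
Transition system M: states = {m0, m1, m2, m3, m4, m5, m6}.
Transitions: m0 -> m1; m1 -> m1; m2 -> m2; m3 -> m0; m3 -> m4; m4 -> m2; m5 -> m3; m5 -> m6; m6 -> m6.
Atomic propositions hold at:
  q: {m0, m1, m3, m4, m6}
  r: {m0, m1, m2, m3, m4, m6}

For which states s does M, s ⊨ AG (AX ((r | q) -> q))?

Sat(r | q) = {m0, m1, m2, m3, m4, m6}
Sat((r | q) -> q) = {m0, m1, m3, m4, m5, m6}
Sat(AX ((r | q) -> q)) = {s : every successor in {m0, m1, m3, m4, m5, m6}} = {m0, m1, m3, m5, m6}
AG (AX ((r | q) -> q)): greatest fixpoint, start Z0 = {m0, m1, m3, m5, m6}, keep only states in Sat with every successor in Z. Z1 = {m0, m1, m5, m6}; Z2 = {m0, m1, m6}; fixed.
Sat(AG (AX ((r | q) -> q))) = {m0, m1, m6}

{m0, m1, m6}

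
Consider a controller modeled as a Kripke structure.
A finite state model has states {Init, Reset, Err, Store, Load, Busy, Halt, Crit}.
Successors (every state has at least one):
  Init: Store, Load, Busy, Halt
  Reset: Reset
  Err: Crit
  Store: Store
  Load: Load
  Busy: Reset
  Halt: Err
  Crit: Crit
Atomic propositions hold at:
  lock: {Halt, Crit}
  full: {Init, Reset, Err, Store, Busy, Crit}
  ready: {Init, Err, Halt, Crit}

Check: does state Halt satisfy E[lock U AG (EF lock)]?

EF lock: least fixpoint, start Z0 = {Halt, Crit}, add states with some successor in Z. Z1 = {Init, Err, Halt, Crit}; fixed.
Sat(EF lock) = {Init, Err, Halt, Crit}
AG (EF lock): greatest fixpoint, start Z0 = {Init, Err, Halt, Crit}, keep only states in Sat with every successor in Z. Z1 = {Err, Halt, Crit}; fixed.
Sat(AG (EF lock)) = {Err, Halt, Crit}
E[lock U AG (EF lock)]: least fixpoint, start Z0 = Sat(AG (EF lock)) = {Err, Halt, Crit}, add states in Sat(lock) with some successor in Z. Already a fixed point.
Sat(E[lock U AG (EF lock)]) = {Err, Halt, Crit}
Halt ∈ Sat(E[lock U AG (EF lock)]) = {Err, Halt, Crit}, so the formula holds at Halt.

Yes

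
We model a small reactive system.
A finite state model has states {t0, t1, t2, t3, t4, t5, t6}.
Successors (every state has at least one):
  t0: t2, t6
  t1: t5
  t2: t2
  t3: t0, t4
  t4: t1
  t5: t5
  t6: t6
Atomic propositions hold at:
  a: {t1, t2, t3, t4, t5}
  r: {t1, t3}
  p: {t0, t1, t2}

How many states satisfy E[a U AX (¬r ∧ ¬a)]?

1

Sat(¬r) = {t0, t2, t4, t5, t6}
Sat(¬a) = {t0, t6}
Sat(¬r ∧ ¬a) = {t0, t6}
Sat(AX (¬r ∧ ¬a)) = {s : every successor in {t0, t6}} = {t6}
E[a U AX (¬r ∧ ¬a)]: least fixpoint, start Z0 = Sat(AX (¬r ∧ ¬a)) = {t6}, add states in Sat(a) with some successor in Z. Already a fixed point.
Sat(E[a U AX (¬r ∧ ¬a)]) = {t6}
|Sat(E[a U AX (¬r ∧ ¬a)])| = |{t6}| = 1.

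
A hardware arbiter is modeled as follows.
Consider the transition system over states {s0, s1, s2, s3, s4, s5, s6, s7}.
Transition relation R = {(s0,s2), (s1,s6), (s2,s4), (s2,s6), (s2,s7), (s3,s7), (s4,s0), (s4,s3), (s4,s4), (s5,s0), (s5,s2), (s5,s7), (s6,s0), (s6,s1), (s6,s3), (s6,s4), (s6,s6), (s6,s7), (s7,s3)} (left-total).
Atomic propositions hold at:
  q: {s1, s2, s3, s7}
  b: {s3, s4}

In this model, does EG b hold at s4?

EG b: greatest fixpoint, start Z0 = {s3, s4}, keep only states in Sat with some successor in Z. Z1 = {s4}; fixed.
Sat(EG b) = {s4}
s4 ∈ Sat(EG b) = {s4}, so the formula holds at s4.

Yes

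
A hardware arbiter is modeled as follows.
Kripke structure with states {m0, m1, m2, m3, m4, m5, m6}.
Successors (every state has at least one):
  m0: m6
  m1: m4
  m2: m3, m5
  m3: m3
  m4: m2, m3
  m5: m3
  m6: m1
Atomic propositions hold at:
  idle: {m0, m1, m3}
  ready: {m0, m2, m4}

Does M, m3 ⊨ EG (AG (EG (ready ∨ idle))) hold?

Yes

Sat(ready ∨ idle) = {m0, m1, m2, m3, m4}
EG (ready ∨ idle): greatest fixpoint, start Z0 = {m0, m1, m2, m3, m4}, keep only states in Sat with some successor in Z. Z1 = {m1, m2, m3, m4}; fixed.
Sat(EG (ready ∨ idle)) = {m1, m2, m3, m4}
AG (EG (ready ∨ idle)): greatest fixpoint, start Z0 = {m1, m2, m3, m4}, keep only states in Sat with every successor in Z. Z1 = {m1, m3, m4}; Z2 = {m1, m3}; Z3 = {m3}; fixed.
Sat(AG (EG (ready ∨ idle))) = {m3}
EG (AG (EG (ready ∨ idle))): greatest fixpoint, start Z0 = {m3}, keep only states in Sat with some successor in Z. Already a fixed point.
Sat(EG (AG (EG (ready ∨ idle)))) = {m3}
m3 ∈ Sat(EG (AG (EG (ready ∨ idle)))) = {m3}, so the formula holds at m3.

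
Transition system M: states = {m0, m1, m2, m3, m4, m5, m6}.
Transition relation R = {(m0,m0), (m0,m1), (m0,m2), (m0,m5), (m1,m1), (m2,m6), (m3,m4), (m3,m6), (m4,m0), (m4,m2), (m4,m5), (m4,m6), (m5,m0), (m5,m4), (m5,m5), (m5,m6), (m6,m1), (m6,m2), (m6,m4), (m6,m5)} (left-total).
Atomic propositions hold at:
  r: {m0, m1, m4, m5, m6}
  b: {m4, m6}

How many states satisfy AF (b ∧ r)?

Sat(b ∧ r) = {m4, m6}
AF (b ∧ r): least fixpoint, start Z0 = {m4, m6}, add states with every successor in Z. Z1 = {m2, m3, m4, m6}; fixed.
Sat(AF (b ∧ r)) = {m2, m3, m4, m6}
|Sat(AF (b ∧ r))| = |{m2, m3, m4, m6}| = 4.

4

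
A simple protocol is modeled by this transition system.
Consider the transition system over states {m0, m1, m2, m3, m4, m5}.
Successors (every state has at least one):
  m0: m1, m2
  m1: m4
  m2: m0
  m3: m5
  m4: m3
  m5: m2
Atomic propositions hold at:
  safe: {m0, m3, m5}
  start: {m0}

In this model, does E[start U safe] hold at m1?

No

E[start U safe]: least fixpoint, start Z0 = Sat(safe) = {m0, m3, m5}, add states in Sat(start) with some successor in Z. Already a fixed point.
Sat(E[start U safe]) = {m0, m3, m5}
m1 ∉ Sat(E[start U safe]) = {m0, m3, m5}, so the formula does not hold at m1.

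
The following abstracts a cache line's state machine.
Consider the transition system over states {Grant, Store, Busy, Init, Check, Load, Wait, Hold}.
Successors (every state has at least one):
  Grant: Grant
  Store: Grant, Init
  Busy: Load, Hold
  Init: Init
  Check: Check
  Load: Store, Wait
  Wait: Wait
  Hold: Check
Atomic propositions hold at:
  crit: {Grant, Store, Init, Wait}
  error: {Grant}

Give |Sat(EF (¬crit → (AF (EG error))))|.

Sat(¬crit) = {Busy, Check, Load, Hold}
EG error: greatest fixpoint, start Z0 = {Grant}, keep only states in Sat with some successor in Z. Already a fixed point.
Sat(EG error) = {Grant}
AF (EG error): least fixpoint, start Z0 = {Grant}, add states with every successor in Z. Already a fixed point.
Sat(AF (EG error)) = {Grant}
Sat(¬crit → (AF (EG error))) = {Grant, Store, Init, Wait}
EF (¬crit → (AF (EG error))): least fixpoint, start Z0 = {Grant, Store, Init, Wait}, add states with some successor in Z. Z1 = {Grant, Store, Init, Load, Wait}; Z2 = {Grant, Store, Busy, Init, Load, Wait}; fixed.
Sat(EF (¬crit → (AF (EG error)))) = {Grant, Store, Busy, Init, Load, Wait}
|Sat(EF (¬crit → (AF (EG error))))| = |{Grant, Store, Busy, Init, Load, Wait}| = 6.

6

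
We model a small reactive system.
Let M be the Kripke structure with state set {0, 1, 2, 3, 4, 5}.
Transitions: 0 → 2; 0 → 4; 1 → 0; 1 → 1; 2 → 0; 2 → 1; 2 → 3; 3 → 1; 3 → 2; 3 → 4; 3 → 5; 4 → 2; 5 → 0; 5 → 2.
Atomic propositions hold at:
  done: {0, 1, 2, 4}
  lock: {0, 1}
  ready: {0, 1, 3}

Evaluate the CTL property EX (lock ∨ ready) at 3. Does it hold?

Sat(lock ∨ ready) = {0, 1, 3}
Sat(EX (lock ∨ ready)) = {s : some successor in {0, 1, 3}} = {1, 2, 3, 5}
3 ∈ Sat(EX (lock ∨ ready)) = {1, 2, 3, 5}, so the formula holds at 3.

Yes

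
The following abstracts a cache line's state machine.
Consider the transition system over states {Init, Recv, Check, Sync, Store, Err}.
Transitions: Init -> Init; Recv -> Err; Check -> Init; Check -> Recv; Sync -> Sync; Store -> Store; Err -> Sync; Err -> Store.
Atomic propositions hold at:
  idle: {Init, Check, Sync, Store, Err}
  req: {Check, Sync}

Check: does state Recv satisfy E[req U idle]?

No

E[req U idle]: least fixpoint, start Z0 = Sat(idle) = {Init, Check, Sync, Store, Err}, add states in Sat(req) with some successor in Z. Already a fixed point.
Sat(E[req U idle]) = {Init, Check, Sync, Store, Err}
Recv ∉ Sat(E[req U idle]) = {Init, Check, Sync, Store, Err}, so the formula does not hold at Recv.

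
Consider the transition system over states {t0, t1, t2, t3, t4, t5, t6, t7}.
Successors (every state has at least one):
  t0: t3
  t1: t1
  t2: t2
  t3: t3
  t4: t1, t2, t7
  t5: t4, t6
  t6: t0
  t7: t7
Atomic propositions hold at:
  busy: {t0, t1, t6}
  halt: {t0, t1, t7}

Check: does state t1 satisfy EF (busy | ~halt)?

Sat(~halt) = {t2, t3, t4, t5, t6}
Sat(busy | ~halt) = {t0, t1, t2, t3, t4, t5, t6}
EF (busy | ~halt): least fixpoint, start Z0 = {t0, t1, t2, t3, t4, t5, t6}, add states with some successor in Z. Already a fixed point.
Sat(EF (busy | ~halt)) = {t0, t1, t2, t3, t4, t5, t6}
t1 ∈ Sat(EF (busy | ~halt)) = {t0, t1, t2, t3, t4, t5, t6}, so the formula holds at t1.

Yes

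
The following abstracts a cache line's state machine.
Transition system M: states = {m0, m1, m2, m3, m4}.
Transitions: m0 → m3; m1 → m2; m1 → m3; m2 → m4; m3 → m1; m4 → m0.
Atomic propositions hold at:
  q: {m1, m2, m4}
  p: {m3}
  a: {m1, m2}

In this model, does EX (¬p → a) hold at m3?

Sat(¬p) = {m0, m1, m2, m4}
Sat(¬p → a) = {m1, m2, m3}
Sat(EX (¬p → a)) = {s : some successor in {m1, m2, m3}} = {m0, m1, m3}
m3 ∈ Sat(EX (¬p → a)) = {m0, m1, m3}, so the formula holds at m3.

Yes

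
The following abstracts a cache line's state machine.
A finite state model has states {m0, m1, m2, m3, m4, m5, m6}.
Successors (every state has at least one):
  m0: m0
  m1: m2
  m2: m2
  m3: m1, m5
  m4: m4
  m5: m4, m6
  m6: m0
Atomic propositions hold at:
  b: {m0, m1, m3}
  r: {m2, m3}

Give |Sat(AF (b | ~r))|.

Sat(~r) = {m0, m1, m4, m5, m6}
Sat(b | ~r) = {m0, m1, m3, m4, m5, m6}
AF (b | ~r): least fixpoint, start Z0 = {m0, m1, m3, m4, m5, m6}, add states with every successor in Z. Already a fixed point.
Sat(AF (b | ~r)) = {m0, m1, m3, m4, m5, m6}
|Sat(AF (b | ~r))| = |{m0, m1, m3, m4, m5, m6}| = 6.

6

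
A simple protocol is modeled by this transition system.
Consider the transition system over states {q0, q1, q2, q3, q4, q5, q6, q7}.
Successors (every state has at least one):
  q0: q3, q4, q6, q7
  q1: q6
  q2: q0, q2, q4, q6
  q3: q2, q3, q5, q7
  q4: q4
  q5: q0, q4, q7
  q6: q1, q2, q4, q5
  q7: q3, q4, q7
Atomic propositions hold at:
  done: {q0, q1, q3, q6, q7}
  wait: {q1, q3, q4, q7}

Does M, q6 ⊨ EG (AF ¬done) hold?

Sat(¬done) = {q2, q4, q5}
AF ¬done: least fixpoint, start Z0 = {q2, q4, q5}, add states with every successor in Z. Already a fixed point.
Sat(AF ¬done) = {q2, q4, q5}
EG (AF ¬done): greatest fixpoint, start Z0 = {q2, q4, q5}, keep only states in Sat with some successor in Z. Already a fixed point.
Sat(EG (AF ¬done)) = {q2, q4, q5}
q6 ∉ Sat(EG (AF ¬done)) = {q2, q4, q5}, so the formula does not hold at q6.

No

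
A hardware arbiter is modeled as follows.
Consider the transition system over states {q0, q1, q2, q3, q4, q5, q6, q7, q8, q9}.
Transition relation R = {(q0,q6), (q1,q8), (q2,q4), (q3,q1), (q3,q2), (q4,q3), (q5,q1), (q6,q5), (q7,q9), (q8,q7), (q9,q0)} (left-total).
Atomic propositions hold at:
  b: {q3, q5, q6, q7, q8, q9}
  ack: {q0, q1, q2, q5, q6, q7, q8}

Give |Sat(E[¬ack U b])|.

7

Sat(¬ack) = {q3, q4, q9}
E[¬ack U b]: least fixpoint, start Z0 = Sat(b) = {q3, q5, q6, q7, q8, q9}, add states in Sat(¬ack) with some successor in Z. Z1 = {q3, q4, q5, q6, q7, q8, q9}; fixed.
Sat(E[¬ack U b]) = {q3, q4, q5, q6, q7, q8, q9}
|Sat(E[¬ack U b])| = |{q3, q4, q5, q6, q7, q8, q9}| = 7.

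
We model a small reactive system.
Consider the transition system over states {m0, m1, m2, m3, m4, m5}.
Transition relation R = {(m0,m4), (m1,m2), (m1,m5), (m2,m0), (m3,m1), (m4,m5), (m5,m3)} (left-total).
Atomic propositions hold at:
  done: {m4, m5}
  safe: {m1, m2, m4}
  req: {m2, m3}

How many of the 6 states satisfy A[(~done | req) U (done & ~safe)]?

Sat(~done) = {m0, m1, m2, m3}
Sat(~done | req) = {m0, m1, m2, m3}
Sat(~safe) = {m0, m3, m5}
Sat(done & ~safe) = {m5}
A[(~done | req) U (done & ~safe)]: least fixpoint, start Z0 = Sat((done & ~safe)) = {m5}, add states in Sat(~done | req) with every successor in Z. Already a fixed point.
Sat(A[(~done | req) U (done & ~safe)]) = {m5}
|Sat(A[(~done | req) U (done & ~safe)])| = |{m5}| = 1.

1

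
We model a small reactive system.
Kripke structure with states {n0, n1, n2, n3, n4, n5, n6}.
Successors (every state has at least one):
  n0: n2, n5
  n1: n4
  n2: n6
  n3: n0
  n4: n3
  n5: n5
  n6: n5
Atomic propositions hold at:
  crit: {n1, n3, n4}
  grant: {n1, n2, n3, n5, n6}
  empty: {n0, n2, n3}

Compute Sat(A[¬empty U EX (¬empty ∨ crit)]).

Sat(¬empty) = {n1, n4, n5, n6}
Sat(¬empty ∨ crit) = {n1, n3, n4, n5, n6}
Sat(EX (¬empty ∨ crit)) = {s : some successor in {n1, n3, n4, n5, n6}} = {n0, n1, n2, n4, n5, n6}
A[¬empty U EX (¬empty ∨ crit)]: least fixpoint, start Z0 = Sat(EX (¬empty ∨ crit)) = {n0, n1, n2, n4, n5, n6}, add states in Sat(¬empty) with every successor in Z. Already a fixed point.
Sat(A[¬empty U EX (¬empty ∨ crit)]) = {n0, n1, n2, n4, n5, n6}

{n0, n1, n2, n4, n5, n6}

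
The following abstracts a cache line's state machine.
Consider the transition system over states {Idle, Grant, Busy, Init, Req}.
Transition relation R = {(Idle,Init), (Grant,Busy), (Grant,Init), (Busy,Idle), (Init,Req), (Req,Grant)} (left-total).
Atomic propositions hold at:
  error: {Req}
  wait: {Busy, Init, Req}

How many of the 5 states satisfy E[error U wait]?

3

E[error U wait]: least fixpoint, start Z0 = Sat(wait) = {Busy, Init, Req}, add states in Sat(error) with some successor in Z. Already a fixed point.
Sat(E[error U wait]) = {Busy, Init, Req}
|Sat(E[error U wait])| = |{Busy, Init, Req}| = 3.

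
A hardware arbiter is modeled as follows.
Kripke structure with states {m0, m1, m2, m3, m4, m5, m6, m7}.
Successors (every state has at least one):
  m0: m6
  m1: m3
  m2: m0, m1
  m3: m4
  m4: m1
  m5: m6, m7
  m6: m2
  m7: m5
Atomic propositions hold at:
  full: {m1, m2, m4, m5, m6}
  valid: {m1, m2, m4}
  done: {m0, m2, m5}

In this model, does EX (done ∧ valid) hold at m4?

Sat(done ∧ valid) = {m2}
Sat(EX (done ∧ valid)) = {s : some successor in {m2}} = {m6}
m4 ∉ Sat(EX (done ∧ valid)) = {m6}, so the formula does not hold at m4.

No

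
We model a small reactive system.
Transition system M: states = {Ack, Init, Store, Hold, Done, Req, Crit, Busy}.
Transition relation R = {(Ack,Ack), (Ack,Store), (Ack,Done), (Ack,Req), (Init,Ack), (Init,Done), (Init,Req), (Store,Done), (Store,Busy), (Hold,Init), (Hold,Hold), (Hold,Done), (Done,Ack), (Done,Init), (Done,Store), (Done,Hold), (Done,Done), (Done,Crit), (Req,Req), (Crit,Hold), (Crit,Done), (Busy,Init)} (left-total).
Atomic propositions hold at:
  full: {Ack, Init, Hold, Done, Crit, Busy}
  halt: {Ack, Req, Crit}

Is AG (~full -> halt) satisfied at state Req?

Sat(~full) = {Store, Req}
Sat(~full -> halt) = {Ack, Init, Hold, Done, Req, Crit, Busy}
AG (~full -> halt): greatest fixpoint, start Z0 = {Ack, Init, Hold, Done, Req, Crit, Busy}, keep only states in Sat with every successor in Z. Z1 = {Init, Hold, Req, Crit, Busy}; Z2 = {Req, Busy}; Z3 = {Req}; fixed.
Sat(AG (~full -> halt)) = {Req}
Req ∈ Sat(AG (~full -> halt)) = {Req}, so the formula holds at Req.

Yes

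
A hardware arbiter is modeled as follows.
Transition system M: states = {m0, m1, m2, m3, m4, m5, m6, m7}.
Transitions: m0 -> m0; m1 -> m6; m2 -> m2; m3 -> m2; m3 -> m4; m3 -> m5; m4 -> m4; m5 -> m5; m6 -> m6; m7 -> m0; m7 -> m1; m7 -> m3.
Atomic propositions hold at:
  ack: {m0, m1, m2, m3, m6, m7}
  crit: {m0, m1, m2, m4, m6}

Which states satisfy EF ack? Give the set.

EF ack: least fixpoint, start Z0 = {m0, m1, m2, m3, m6, m7}, add states with some successor in Z. Already a fixed point.
Sat(EF ack) = {m0, m1, m2, m3, m6, m7}

{m0, m1, m2, m3, m6, m7}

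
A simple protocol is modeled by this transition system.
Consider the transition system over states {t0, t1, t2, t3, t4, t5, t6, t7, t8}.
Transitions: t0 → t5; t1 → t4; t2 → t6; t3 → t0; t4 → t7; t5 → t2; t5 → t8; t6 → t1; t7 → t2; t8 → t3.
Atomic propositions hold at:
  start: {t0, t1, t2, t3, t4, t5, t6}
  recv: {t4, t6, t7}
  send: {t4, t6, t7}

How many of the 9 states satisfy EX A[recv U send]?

3

A[recv U send]: least fixpoint, start Z0 = Sat(send) = {t4, t6, t7}, add states in Sat(recv) with every successor in Z. Already a fixed point.
Sat(A[recv U send]) = {t4, t6, t7}
Sat(EX A[recv U send]) = {s : some successor in {t4, t6, t7}} = {t1, t2, t4}
|Sat(EX A[recv U send])| = |{t1, t2, t4}| = 3.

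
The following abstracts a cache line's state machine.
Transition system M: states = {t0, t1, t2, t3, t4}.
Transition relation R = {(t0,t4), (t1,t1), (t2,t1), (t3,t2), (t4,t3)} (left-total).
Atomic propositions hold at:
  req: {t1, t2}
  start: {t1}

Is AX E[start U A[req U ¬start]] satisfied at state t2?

No

Sat(¬start) = {t0, t2, t3, t4}
A[req U ¬start]: least fixpoint, start Z0 = Sat(¬start) = {t0, t2, t3, t4}, add states in Sat(req) with every successor in Z. Already a fixed point.
Sat(A[req U ¬start]) = {t0, t2, t3, t4}
E[start U A[req U ¬start]]: least fixpoint, start Z0 = Sat(A[req U ¬start]) = {t0, t2, t3, t4}, add states in Sat(start) with some successor in Z. Already a fixed point.
Sat(E[start U A[req U ¬start]]) = {t0, t2, t3, t4}
Sat(AX E[start U A[req U ¬start]]) = {s : every successor in {t0, t2, t3, t4}} = {t0, t3, t4}
t2 ∉ Sat(AX E[start U A[req U ¬start]]) = {t0, t3, t4}, so the formula does not hold at t2.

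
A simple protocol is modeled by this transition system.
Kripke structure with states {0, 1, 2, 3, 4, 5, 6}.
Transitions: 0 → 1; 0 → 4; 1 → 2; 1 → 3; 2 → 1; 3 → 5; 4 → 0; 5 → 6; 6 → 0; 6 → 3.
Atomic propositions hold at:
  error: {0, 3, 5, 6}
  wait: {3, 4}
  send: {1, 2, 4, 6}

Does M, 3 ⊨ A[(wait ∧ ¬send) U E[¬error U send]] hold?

No

Sat(¬send) = {0, 3, 5}
Sat(wait ∧ ¬send) = {3}
Sat(¬error) = {1, 2, 4}
E[¬error U send]: least fixpoint, start Z0 = Sat(send) = {1, 2, 4, 6}, add states in Sat(¬error) with some successor in Z. Already a fixed point.
Sat(E[¬error U send]) = {1, 2, 4, 6}
A[(wait ∧ ¬send) U E[¬error U send]]: least fixpoint, start Z0 = Sat(E[¬error U send]) = {1, 2, 4, 6}, add states in Sat(wait ∧ ¬send) with every successor in Z. Already a fixed point.
Sat(A[(wait ∧ ¬send) U E[¬error U send]]) = {1, 2, 4, 6}
3 ∉ Sat(A[(wait ∧ ¬send) U E[¬error U send]]) = {1, 2, 4, 6}, so the formula does not hold at 3.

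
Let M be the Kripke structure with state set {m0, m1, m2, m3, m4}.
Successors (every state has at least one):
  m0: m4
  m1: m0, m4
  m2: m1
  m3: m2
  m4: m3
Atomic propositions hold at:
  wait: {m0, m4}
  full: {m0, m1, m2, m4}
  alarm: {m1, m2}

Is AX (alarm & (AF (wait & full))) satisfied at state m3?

Yes

Sat(wait & full) = {m0, m4}
AF (wait & full): least fixpoint, start Z0 = {m0, m4}, add states with every successor in Z. Z1 = {m0, m1, m4}; Z2 = {m0, m1, m2, m4}; Z3 = {m0, m1, m2, m3, m4}; fixed.
Sat(AF (wait & full)) = {m0, m1, m2, m3, m4}
Sat(alarm & (AF (wait & full))) = {m1, m2}
Sat(AX (alarm & (AF (wait & full)))) = {s : every successor in {m1, m2}} = {m2, m3}
m3 ∈ Sat(AX (alarm & (AF (wait & full)))) = {m2, m3}, so the formula holds at m3.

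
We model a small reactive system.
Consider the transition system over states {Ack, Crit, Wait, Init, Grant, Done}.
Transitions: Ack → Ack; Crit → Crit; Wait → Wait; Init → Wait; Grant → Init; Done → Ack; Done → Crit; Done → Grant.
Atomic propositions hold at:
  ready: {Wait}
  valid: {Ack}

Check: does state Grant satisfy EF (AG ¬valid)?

Sat(¬valid) = {Crit, Wait, Init, Grant, Done}
AG ¬valid: greatest fixpoint, start Z0 = {Crit, Wait, Init, Grant, Done}, keep only states in Sat with every successor in Z. Z1 = {Crit, Wait, Init, Grant}; fixed.
Sat(AG ¬valid) = {Crit, Wait, Init, Grant}
EF (AG ¬valid): least fixpoint, start Z0 = {Crit, Wait, Init, Grant}, add states with some successor in Z. Z1 = {Crit, Wait, Init, Grant, Done}; fixed.
Sat(EF (AG ¬valid)) = {Crit, Wait, Init, Grant, Done}
Grant ∈ Sat(EF (AG ¬valid)) = {Crit, Wait, Init, Grant, Done}, so the formula holds at Grant.

Yes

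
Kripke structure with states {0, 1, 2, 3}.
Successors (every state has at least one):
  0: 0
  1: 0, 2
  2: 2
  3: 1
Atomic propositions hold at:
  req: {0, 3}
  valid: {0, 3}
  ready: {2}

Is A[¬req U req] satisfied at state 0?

Sat(¬req) = {1, 2}
A[¬req U req]: least fixpoint, start Z0 = Sat(req) = {0, 3}, add states in Sat(¬req) with every successor in Z. Already a fixed point.
Sat(A[¬req U req]) = {0, 3}
0 ∈ Sat(A[¬req U req]) = {0, 3}, so the formula holds at 0.

Yes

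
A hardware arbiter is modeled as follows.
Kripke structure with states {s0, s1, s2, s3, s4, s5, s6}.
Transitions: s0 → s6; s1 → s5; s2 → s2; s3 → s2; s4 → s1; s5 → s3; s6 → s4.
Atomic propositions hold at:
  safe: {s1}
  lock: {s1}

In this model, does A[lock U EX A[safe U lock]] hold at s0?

No

A[safe U lock]: least fixpoint, start Z0 = Sat(lock) = {s1}, add states in Sat(safe) with every successor in Z. Already a fixed point.
Sat(A[safe U lock]) = {s1}
Sat(EX A[safe U lock]) = {s : some successor in {s1}} = {s4}
A[lock U EX A[safe U lock]]: least fixpoint, start Z0 = Sat(EX A[safe U lock]) = {s4}, add states in Sat(lock) with every successor in Z. Already a fixed point.
Sat(A[lock U EX A[safe U lock]]) = {s4}
s0 ∉ Sat(A[lock U EX A[safe U lock]]) = {s4}, so the formula does not hold at s0.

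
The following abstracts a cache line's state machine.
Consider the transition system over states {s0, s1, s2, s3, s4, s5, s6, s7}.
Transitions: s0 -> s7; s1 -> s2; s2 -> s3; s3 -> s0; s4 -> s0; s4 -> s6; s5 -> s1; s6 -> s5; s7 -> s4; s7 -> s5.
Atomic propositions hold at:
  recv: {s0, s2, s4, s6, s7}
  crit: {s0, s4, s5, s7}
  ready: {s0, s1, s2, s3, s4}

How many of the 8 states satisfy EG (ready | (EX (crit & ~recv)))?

Sat(~recv) = {s1, s3, s5}
Sat(crit & ~recv) = {s5}
Sat(EX (crit & ~recv)) = {s : some successor in {s5}} = {s6, s7}
Sat(ready | (EX (crit & ~recv))) = {s0, s1, s2, s3, s4, s6, s7}
EG (ready | (EX (crit & ~recv))): greatest fixpoint, start Z0 = {s0, s1, s2, s3, s4, s6, s7}, keep only states in Sat with some successor in Z. Z1 = {s0, s1, s2, s3, s4, s7}; fixed.
Sat(EG (ready | (EX (crit & ~recv)))) = {s0, s1, s2, s3, s4, s7}
|Sat(EG (ready | (EX (crit & ~recv))))| = |{s0, s1, s2, s3, s4, s7}| = 6.

6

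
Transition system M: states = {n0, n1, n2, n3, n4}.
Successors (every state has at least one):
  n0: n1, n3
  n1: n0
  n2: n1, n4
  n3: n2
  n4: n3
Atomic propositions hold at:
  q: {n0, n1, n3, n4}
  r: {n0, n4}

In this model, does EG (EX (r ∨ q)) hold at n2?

Sat(r ∨ q) = {n0, n1, n3, n4}
Sat(EX (r ∨ q)) = {s : some successor in {n0, n1, n3, n4}} = {n0, n1, n2, n4}
EG (EX (r ∨ q)): greatest fixpoint, start Z0 = {n0, n1, n2, n4}, keep only states in Sat with some successor in Z. Z1 = {n0, n1, n2}; fixed.
Sat(EG (EX (r ∨ q))) = {n0, n1, n2}
n2 ∈ Sat(EG (EX (r ∨ q))) = {n0, n1, n2}, so the formula holds at n2.

Yes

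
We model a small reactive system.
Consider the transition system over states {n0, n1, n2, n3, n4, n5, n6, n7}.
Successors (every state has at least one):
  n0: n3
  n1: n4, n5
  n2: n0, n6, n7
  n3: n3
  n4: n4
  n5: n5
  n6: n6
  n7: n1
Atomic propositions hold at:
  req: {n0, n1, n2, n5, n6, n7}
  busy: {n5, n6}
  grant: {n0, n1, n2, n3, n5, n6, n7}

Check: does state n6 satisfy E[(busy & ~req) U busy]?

Sat(~req) = {n3, n4}
Sat(busy & ~req) = ∅
E[(busy & ~req) U busy]: least fixpoint, start Z0 = Sat(busy) = {n5, n6}, add states in Sat(busy & ~req) with some successor in Z. Already a fixed point.
Sat(E[(busy & ~req) U busy]) = {n5, n6}
n6 ∈ Sat(E[(busy & ~req) U busy]) = {n5, n6}, so the formula holds at n6.

Yes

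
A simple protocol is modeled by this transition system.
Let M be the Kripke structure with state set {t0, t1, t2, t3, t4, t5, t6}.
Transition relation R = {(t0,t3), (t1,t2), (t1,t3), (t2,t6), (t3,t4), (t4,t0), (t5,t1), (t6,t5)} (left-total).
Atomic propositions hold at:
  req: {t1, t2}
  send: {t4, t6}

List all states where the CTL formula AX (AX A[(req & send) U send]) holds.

{t0, t1}

Sat(req & send) = ∅
A[(req & send) U send]: least fixpoint, start Z0 = Sat(send) = {t4, t6}, add states in Sat(req & send) with every successor in Z. Already a fixed point.
Sat(A[(req & send) U send]) = {t4, t6}
Sat(AX A[(req & send) U send]) = {s : every successor in {t4, t6}} = {t2, t3}
Sat(AX (AX A[(req & send) U send])) = {s : every successor in {t2, t3}} = {t0, t1}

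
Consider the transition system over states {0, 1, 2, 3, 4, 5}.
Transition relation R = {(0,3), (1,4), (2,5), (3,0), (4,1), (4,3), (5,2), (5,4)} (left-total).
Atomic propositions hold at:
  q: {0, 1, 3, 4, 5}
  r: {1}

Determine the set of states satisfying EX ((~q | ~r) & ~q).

{5}

Sat(~q) = {2}
Sat(~r) = {0, 2, 3, 4, 5}
Sat(~q | ~r) = {0, 2, 3, 4, 5}
Sat((~q | ~r) & ~q) = {2}
Sat(EX ((~q | ~r) & ~q)) = {s : some successor in {2}} = {5}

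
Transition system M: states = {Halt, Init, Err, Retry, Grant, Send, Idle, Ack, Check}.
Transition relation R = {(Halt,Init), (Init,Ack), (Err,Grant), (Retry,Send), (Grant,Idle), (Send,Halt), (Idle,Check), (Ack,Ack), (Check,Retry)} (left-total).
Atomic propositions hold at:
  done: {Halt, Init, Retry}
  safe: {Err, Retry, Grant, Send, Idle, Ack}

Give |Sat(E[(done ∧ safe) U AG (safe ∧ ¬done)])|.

1

Sat(done ∧ safe) = {Retry}
Sat(¬done) = {Err, Grant, Send, Idle, Ack, Check}
Sat(safe ∧ ¬done) = {Err, Grant, Send, Idle, Ack}
AG (safe ∧ ¬done): greatest fixpoint, start Z0 = {Err, Grant, Send, Idle, Ack}, keep only states in Sat with every successor in Z. Z1 = {Err, Grant, Ack}; Z2 = {Err, Ack}; Z3 = {Ack}; fixed.
Sat(AG (safe ∧ ¬done)) = {Ack}
E[(done ∧ safe) U AG (safe ∧ ¬done)]: least fixpoint, start Z0 = Sat(AG (safe ∧ ¬done)) = {Ack}, add states in Sat(done ∧ safe) with some successor in Z. Already a fixed point.
Sat(E[(done ∧ safe) U AG (safe ∧ ¬done)]) = {Ack}
|Sat(E[(done ∧ safe) U AG (safe ∧ ¬done)])| = |{Ack}| = 1.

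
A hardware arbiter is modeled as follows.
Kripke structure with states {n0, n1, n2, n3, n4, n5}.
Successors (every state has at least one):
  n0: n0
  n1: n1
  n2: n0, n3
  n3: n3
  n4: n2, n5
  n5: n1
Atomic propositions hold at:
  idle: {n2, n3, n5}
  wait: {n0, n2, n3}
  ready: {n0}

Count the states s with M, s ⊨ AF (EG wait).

EG wait: greatest fixpoint, start Z0 = {n0, n2, n3}, keep only states in Sat with some successor in Z. Already a fixed point.
Sat(EG wait) = {n0, n2, n3}
AF (EG wait): least fixpoint, start Z0 = {n0, n2, n3}, add states with every successor in Z. Already a fixed point.
Sat(AF (EG wait)) = {n0, n2, n3}
|Sat(AF (EG wait))| = |{n0, n2, n3}| = 3.

3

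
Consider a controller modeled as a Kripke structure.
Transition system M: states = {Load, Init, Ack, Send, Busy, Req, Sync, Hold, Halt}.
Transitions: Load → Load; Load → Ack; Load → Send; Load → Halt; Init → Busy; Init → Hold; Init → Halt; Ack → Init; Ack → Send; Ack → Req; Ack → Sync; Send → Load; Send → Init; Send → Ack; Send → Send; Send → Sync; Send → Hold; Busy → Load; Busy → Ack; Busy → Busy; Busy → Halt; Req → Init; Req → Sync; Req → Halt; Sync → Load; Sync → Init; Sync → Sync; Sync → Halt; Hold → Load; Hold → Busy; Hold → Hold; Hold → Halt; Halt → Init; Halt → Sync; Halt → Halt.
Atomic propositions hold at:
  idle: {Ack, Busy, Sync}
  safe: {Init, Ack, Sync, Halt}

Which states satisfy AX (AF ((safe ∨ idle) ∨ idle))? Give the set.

Sat(safe ∨ idle) = {Init, Ack, Busy, Sync, Halt}
Sat((safe ∨ idle) ∨ idle) = {Init, Ack, Busy, Sync, Halt}
AF ((safe ∨ idle) ∨ idle): least fixpoint, start Z0 = {Init, Ack, Busy, Sync, Halt}, add states with every successor in Z. Z1 = {Init, Ack, Busy, Req, Sync, Halt}; fixed.
Sat(AF ((safe ∨ idle) ∨ idle)) = {Init, Ack, Busy, Req, Sync, Halt}
Sat(AX (AF ((safe ∨ idle) ∨ idle))) = {s : every successor in {Init, Ack, Busy, Req, Sync, Halt}} = {Req, Halt}

{Req, Halt}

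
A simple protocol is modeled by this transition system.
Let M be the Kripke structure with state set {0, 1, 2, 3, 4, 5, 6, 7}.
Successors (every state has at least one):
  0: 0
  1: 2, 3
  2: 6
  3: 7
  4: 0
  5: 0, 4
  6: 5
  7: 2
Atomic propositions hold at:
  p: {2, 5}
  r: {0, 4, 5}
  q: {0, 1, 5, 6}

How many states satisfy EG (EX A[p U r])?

A[p U r]: least fixpoint, start Z0 = Sat(r) = {0, 4, 5}, add states in Sat(p) with every successor in Z. Already a fixed point.
Sat(A[p U r]) = {0, 4, 5}
Sat(EX A[p U r]) = {s : some successor in {0, 4, 5}} = {0, 4, 5, 6}
EG (EX A[p U r]): greatest fixpoint, start Z0 = {0, 4, 5, 6}, keep only states in Sat with some successor in Z. Already a fixed point.
Sat(EG (EX A[p U r])) = {0, 4, 5, 6}
|Sat(EG (EX A[p U r]))| = |{0, 4, 5, 6}| = 4.

4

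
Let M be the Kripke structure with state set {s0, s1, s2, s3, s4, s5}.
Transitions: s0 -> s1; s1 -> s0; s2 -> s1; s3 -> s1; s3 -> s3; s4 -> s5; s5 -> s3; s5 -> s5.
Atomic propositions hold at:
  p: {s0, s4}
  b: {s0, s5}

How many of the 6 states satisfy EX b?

3

Sat(EX b) = {s : some successor in {s0, s5}} = {s1, s4, s5}
|Sat(EX b)| = |{s1, s4, s5}| = 3.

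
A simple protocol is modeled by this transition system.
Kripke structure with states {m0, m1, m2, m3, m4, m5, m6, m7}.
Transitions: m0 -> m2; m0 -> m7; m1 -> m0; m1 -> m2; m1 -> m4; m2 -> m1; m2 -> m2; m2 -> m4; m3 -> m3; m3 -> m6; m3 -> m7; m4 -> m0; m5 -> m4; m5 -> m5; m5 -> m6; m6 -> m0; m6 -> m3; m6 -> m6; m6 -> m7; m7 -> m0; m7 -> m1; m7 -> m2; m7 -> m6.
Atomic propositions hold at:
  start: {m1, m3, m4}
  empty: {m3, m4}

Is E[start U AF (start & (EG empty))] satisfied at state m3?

EG empty: greatest fixpoint, start Z0 = {m3, m4}, keep only states in Sat with some successor in Z. Z1 = {m3}; fixed.
Sat(EG empty) = {m3}
Sat(start & (EG empty)) = {m3}
AF (start & (EG empty)): least fixpoint, start Z0 = {m3}, add states with every successor in Z. Already a fixed point.
Sat(AF (start & (EG empty))) = {m3}
E[start U AF (start & (EG empty))]: least fixpoint, start Z0 = Sat(AF (start & (EG empty))) = {m3}, add states in Sat(start) with some successor in Z. Already a fixed point.
Sat(E[start U AF (start & (EG empty))]) = {m3}
m3 ∈ Sat(E[start U AF (start & (EG empty))]) = {m3}, so the formula holds at m3.

Yes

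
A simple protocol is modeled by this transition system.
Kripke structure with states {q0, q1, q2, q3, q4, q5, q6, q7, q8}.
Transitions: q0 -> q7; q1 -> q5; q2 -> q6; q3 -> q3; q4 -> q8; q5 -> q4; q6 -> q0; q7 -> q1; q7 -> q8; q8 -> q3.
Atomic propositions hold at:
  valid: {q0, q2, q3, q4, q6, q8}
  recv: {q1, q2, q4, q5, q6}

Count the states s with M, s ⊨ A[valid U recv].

A[valid U recv]: least fixpoint, start Z0 = Sat(recv) = {q1, q2, q4, q5, q6}, add states in Sat(valid) with every successor in Z. Already a fixed point.
Sat(A[valid U recv]) = {q1, q2, q4, q5, q6}
|Sat(A[valid U recv])| = |{q1, q2, q4, q5, q6}| = 5.

5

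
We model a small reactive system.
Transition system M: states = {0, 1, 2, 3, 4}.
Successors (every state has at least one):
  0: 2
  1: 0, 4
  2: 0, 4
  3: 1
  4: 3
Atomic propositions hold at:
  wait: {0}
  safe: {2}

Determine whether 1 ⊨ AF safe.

AF safe: least fixpoint, start Z0 = {2}, add states with every successor in Z. Z1 = {0, 2}; fixed.
Sat(AF safe) = {0, 2}
1 ∉ Sat(AF safe) = {0, 2}, so the formula does not hold at 1.

No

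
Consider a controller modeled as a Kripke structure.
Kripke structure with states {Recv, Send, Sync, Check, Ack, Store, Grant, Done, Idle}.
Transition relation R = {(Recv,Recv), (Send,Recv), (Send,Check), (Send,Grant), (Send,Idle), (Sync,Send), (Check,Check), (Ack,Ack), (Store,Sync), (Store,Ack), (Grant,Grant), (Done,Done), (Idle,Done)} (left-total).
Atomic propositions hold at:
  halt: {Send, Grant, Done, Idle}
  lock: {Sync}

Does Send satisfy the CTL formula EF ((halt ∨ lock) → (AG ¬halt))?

Yes

Sat(halt ∨ lock) = {Send, Sync, Grant, Done, Idle}
Sat(¬halt) = {Recv, Sync, Check, Ack, Store}
AG ¬halt: greatest fixpoint, start Z0 = {Recv, Sync, Check, Ack, Store}, keep only states in Sat with every successor in Z. Z1 = {Recv, Check, Ack, Store}; Z2 = {Recv, Check, Ack}; fixed.
Sat(AG ¬halt) = {Recv, Check, Ack}
Sat((halt ∨ lock) → (AG ¬halt)) = {Recv, Check, Ack, Store}
EF ((halt ∨ lock) → (AG ¬halt)): least fixpoint, start Z0 = {Recv, Check, Ack, Store}, add states with some successor in Z. Z1 = {Recv, Send, Check, Ack, Store}; Z2 = {Recv, Send, Sync, Check, Ack, Store}; fixed.
Sat(EF ((halt ∨ lock) → (AG ¬halt))) = {Recv, Send, Sync, Check, Ack, Store}
Send ∈ Sat(EF ((halt ∨ lock) → (AG ¬halt))) = {Recv, Send, Sync, Check, Ack, Store}, so the formula holds at Send.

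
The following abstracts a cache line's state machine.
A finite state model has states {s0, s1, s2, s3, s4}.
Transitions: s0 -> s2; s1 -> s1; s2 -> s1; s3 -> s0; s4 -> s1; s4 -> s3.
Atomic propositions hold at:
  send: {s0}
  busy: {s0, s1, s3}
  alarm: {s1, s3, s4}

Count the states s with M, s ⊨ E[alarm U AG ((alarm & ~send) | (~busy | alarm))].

3

Sat(~send) = {s1, s2, s3, s4}
Sat(alarm & ~send) = {s1, s3, s4}
Sat(~busy) = {s2, s4}
Sat(~busy | alarm) = {s1, s2, s3, s4}
Sat((alarm & ~send) | (~busy | alarm)) = {s1, s2, s3, s4}
AG ((alarm & ~send) | (~busy | alarm)): greatest fixpoint, start Z0 = {s1, s2, s3, s4}, keep only states in Sat with every successor in Z. Z1 = {s1, s2, s4}; Z2 = {s1, s2}; fixed.
Sat(AG ((alarm & ~send) | (~busy | alarm))) = {s1, s2}
E[alarm U AG ((alarm & ~send) | (~busy | alarm))]: least fixpoint, start Z0 = Sat(AG ((alarm & ~send) | (~busy | alarm))) = {s1, s2}, add states in Sat(alarm) with some successor in Z. Z1 = {s1, s2, s4}; fixed.
Sat(E[alarm U AG ((alarm & ~send) | (~busy | alarm))]) = {s1, s2, s4}
|Sat(E[alarm U AG ((alarm & ~send) | (~busy | alarm))])| = |{s1, s2, s4}| = 3.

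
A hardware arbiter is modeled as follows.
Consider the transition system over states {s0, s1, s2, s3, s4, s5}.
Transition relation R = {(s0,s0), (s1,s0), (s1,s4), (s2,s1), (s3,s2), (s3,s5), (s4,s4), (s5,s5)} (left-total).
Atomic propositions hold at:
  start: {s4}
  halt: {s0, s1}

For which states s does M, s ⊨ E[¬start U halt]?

{s0, s1, s2, s3}

Sat(¬start) = {s0, s1, s2, s3, s5}
E[¬start U halt]: least fixpoint, start Z0 = Sat(halt) = {s0, s1}, add states in Sat(¬start) with some successor in Z. Z1 = {s0, s1, s2}; Z2 = {s0, s1, s2, s3}; fixed.
Sat(E[¬start U halt]) = {s0, s1, s2, s3}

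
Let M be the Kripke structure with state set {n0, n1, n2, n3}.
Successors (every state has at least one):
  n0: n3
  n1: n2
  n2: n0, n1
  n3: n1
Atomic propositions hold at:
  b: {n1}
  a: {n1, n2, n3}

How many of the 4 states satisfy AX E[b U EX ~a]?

2

Sat(~a) = {n0}
Sat(EX ~a) = {s : some successor in {n0}} = {n2}
E[b U EX ~a]: least fixpoint, start Z0 = Sat(EX ~a) = {n2}, add states in Sat(b) with some successor in Z. Z1 = {n1, n2}; fixed.
Sat(E[b U EX ~a]) = {n1, n2}
Sat(AX E[b U EX ~a]) = {s : every successor in {n1, n2}} = {n1, n3}
|Sat(AX E[b U EX ~a])| = |{n1, n3}| = 2.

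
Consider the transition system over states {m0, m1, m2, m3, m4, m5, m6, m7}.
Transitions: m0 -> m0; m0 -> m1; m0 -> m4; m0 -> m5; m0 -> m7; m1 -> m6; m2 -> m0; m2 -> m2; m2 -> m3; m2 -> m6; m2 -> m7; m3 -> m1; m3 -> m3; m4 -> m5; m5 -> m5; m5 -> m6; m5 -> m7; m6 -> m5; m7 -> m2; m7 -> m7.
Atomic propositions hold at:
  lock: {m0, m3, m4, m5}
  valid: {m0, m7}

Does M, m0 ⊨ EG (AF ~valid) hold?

Sat(~valid) = {m1, m2, m3, m4, m5, m6}
AF ~valid: least fixpoint, start Z0 = {m1, m2, m3, m4, m5, m6}, add states with every successor in Z. Already a fixed point.
Sat(AF ~valid) = {m1, m2, m3, m4, m5, m6}
EG (AF ~valid): greatest fixpoint, start Z0 = {m1, m2, m3, m4, m5, m6}, keep only states in Sat with some successor in Z. Already a fixed point.
Sat(EG (AF ~valid)) = {m1, m2, m3, m4, m5, m6}
m0 ∉ Sat(EG (AF ~valid)) = {m1, m2, m3, m4, m5, m6}, so the formula does not hold at m0.

No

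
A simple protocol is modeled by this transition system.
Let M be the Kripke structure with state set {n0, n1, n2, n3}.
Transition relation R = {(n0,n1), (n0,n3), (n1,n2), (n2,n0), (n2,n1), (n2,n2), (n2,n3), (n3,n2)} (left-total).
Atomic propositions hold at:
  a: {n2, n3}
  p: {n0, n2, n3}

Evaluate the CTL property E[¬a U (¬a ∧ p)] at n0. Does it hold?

Yes

Sat(¬a) = {n0, n1}
Sat(¬a ∧ p) = {n0}
E[¬a U (¬a ∧ p)]: least fixpoint, start Z0 = Sat((¬a ∧ p)) = {n0}, add states in Sat(¬a) with some successor in Z. Already a fixed point.
Sat(E[¬a U (¬a ∧ p)]) = {n0}
n0 ∈ Sat(E[¬a U (¬a ∧ p)]) = {n0}, so the formula holds at n0.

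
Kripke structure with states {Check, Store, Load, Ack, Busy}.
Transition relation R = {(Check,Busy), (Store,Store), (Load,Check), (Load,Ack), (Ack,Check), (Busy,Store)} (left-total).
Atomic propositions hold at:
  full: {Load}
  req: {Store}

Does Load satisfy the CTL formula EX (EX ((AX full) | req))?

No

Sat(AX full) = {s : every successor in {Load}} = ∅
Sat((AX full) | req) = {Store}
Sat(EX ((AX full) | req)) = {s : some successor in {Store}} = {Store, Busy}
Sat(EX (EX ((AX full) | req))) = {s : some successor in {Store, Busy}} = {Check, Store, Busy}
Load ∉ Sat(EX (EX ((AX full) | req))) = {Check, Store, Busy}, so the formula does not hold at Load.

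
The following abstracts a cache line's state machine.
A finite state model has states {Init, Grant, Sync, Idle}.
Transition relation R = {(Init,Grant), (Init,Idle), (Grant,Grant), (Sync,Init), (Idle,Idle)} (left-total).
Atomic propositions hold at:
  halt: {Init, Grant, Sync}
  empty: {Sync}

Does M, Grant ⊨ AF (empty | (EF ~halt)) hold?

No

Sat(~halt) = {Idle}
EF ~halt: least fixpoint, start Z0 = {Idle}, add states with some successor in Z. Z1 = {Init, Idle}; Z2 = {Init, Sync, Idle}; fixed.
Sat(EF ~halt) = {Init, Sync, Idle}
Sat(empty | (EF ~halt)) = {Init, Sync, Idle}
AF (empty | (EF ~halt)): least fixpoint, start Z0 = {Init, Sync, Idle}, add states with every successor in Z. Already a fixed point.
Sat(AF (empty | (EF ~halt))) = {Init, Sync, Idle}
Grant ∉ Sat(AF (empty | (EF ~halt))) = {Init, Sync, Idle}, so the formula does not hold at Grant.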